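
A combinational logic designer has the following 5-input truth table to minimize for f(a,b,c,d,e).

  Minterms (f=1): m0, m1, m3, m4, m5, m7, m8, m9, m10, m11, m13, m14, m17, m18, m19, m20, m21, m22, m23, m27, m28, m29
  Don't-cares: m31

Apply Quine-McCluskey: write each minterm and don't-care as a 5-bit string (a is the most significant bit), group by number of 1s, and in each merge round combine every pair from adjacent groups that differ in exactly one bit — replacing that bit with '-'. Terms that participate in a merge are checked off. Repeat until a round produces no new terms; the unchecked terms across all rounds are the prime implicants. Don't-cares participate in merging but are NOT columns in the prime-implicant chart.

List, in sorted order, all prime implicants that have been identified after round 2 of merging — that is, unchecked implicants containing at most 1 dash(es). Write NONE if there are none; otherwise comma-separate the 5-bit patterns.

Round 0: 00000✓ 00001✓ 00011✓ 00100✓ 00101✓ 00111✓ 01000✓ 01001✓ 01010✓ 01011✓ 01101✓ 01110✓ 10001✓ 10010✓ 10011✓ 10100✓ 10101✓ 10110✓ 10111✓ 11011✓ 11100✓ 11101✓ 11111✓
Round 1: -0001✓ -0011✓ -0100✓ -0101✓ -0111✓ -1011✓ -1101✓ 0-000✓ 0-001✓ 0-011✓ 0-101✓ 00-00✓ 00-01✓ 00-11✓ 000-1✓ 0000-✓ 001-1✓ 0010-✓ 01-01✓ 01-10 010-0✓ 010-1✓ 0100-✓ 0101-✓ 1-011✓ 1-100✓ 1-101✓ 1-111✓ 10-01✓ 10-10✓ 10-11✓ 100-1✓ 1001-✓ 101-0✓ 101-1✓ 1010-✓ 1011-✓ 11-11✓ 111-1✓ 1110-✓
Round 2: --011 --101 -0-01✓ -0-11✓ -00-1✓ -01-1✓ -010- 0--01 0-0-1 0-00- 00--1✓ 00-0- 010-- 1--11 1-1-1 1-10- 10--1✓ 10-1- 101--
Round 3: -0--1
PIs = {--011, --101, -0--1, -010-, 0--01, 0-0-1, 0-00-, 00-0-, 01-10, 010--, 1--11, 1-1-1, 1-10-, 10-1-, 101--}

01-10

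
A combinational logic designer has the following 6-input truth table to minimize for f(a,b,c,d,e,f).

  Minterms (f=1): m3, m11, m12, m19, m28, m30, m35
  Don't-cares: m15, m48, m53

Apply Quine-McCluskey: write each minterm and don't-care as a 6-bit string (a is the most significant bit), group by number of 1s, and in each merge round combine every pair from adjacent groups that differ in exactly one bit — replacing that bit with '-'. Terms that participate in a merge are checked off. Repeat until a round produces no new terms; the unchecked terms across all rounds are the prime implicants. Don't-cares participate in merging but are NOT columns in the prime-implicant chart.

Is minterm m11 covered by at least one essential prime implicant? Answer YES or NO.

size-2^0 implicants → 000011(✓)  001011(✓)  001100(✓)  001111(✓)  010011(✓)  011100(✓)  011110(✓)  100011(✓)  110000  110101
size-2^1 implicants → -00011  0-0011  0-1100  00-011  001-11  0111-0
Unchecked terms (primes): -00011, 0-0011, 0-1100, 00-011, 001-11, 0111-0, 110000, 110101
Minterm coverage:
  m3 ⊆ -00011,0-0011,00-011
  m11 ⊆ 00-011,001-11
  m12 ⊆ 0-1100 [E]
  m19 ⊆ 0-0011 [E]
  m28 ⊆ 0-1100,0111-0
  m30 ⊆ 0111-0 [E]
  m35 ⊆ -00011 [E]
E = {-00011, 0-0011, 0-1100, 0111-0}

NO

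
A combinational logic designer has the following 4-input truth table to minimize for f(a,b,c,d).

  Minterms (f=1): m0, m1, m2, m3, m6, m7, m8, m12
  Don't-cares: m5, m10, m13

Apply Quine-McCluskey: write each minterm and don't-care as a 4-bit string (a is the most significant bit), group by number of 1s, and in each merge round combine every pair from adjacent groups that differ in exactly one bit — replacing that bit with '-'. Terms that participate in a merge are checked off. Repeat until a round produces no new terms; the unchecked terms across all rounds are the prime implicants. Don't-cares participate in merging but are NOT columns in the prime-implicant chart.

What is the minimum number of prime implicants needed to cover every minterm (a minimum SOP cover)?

3

size-2^0 implicants → 0000(✓)  0001(✓)  0010(✓)  0011(✓)  0101(✓)  0110(✓)  0111(✓)  1000(✓)  1010(✓)  1100(✓)  1101(✓)
size-2^1 implicants → -000(✓)  -010(✓)  -101  0-01(✓)  0-10(✓)  0-11(✓)  00-0(✓)  00-1(✓)  000-(✓)  001-(✓)  01-1(✓)  011-(✓)  1-00  10-0(✓)  110-
size-2^2 implicants → -0-0  0--1  0-1-  00--
Unchecked terms (primes): -0-0, -101, 0--1, 0-1-, 00--, 1-00, 110-
Minterm coverage:
  m0 ⊆ -0-0,00--
  m1 ⊆ 0--1,00--
  m2 ⊆ -0-0,0-1-,00--
  m3 ⊆ 0--1,0-1-,00--
  m6 ⊆ 0-1- [E]
  m7 ⊆ 0--1,0-1-
  m8 ⊆ -0-0,1-00
  m12 ⊆ 1-00,110-
E = {0-1-}
Petrick residual → 00--, 1-00
Cover = a'c + a'b' + ac'd'  |cover|=3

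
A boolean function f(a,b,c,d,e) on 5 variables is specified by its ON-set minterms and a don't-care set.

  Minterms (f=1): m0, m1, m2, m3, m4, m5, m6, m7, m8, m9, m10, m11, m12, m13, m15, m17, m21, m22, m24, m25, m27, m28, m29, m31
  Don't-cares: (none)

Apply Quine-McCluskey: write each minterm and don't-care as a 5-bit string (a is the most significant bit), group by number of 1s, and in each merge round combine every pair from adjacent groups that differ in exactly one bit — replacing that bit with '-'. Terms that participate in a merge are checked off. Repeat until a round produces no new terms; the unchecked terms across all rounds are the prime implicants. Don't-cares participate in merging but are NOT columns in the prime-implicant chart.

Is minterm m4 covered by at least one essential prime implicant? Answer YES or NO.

NO

[col 0] 00000*, 00001*, 00010*, 00011*, 00100*, 00101*, 00110*, 00111*, 01000*, 01001*, 01010*, 01011*, 01100*, 01101*, 01111*, 10001*, 10101*, 10110*, 11000*, 11001*, 11011*, 11100*, 11101*, 11111*
[col 1] -0001*, -0101*, -0110, -1000*, -1001*, -1011*, -1100*, -1101*, -1111*, 0-000*, 0-001*, 0-010*, 0-011*, 0-100*, 0-101*, 0-111*, 00-00*, 00-01*, 00-10*, 00-11*, 000-0*, 000-1*, 0000-*, 0001-*, 001-0*, 001-1*, 0010-*, 0011-*, 01-00*, 01-01*, 01-11*, 010-0*, 010-1*, 0100-*, 0101-*, 011-1*, 0110-*, 1-001*, 1-101*, 10-01*, 11-00*, 11-01*, 11-11*, 110-1*, 1100-*, 111-1*, 1110-*
[col 2] --001*, --101*, -0-01*, -1-00*, -1-01*, -1-11*, -10-1*, -100-*, -11-1*, -110-*, 0--00*, 0--01*, 0--11*, 0-0-0*, 0-0-1*, 0-00-*, 0-01-*, 0-1-1*, 0-10-*, 00--0*, 00--1*, 00-0-*, 00-1-*, 000--*, 001--*, 01--1*, 01-0-*, 010--*, 1--01*, 11--1*, 11-0-*
[col 3] ---01, -1--1, -1-0-, 0---1, 0--0-, 0-0--, 00---
Prime implicants: ---01, -0110, -1--1, -1-0-, 0---1, 0--0-, 0-0--, 00---
PI chart (minterm → PIs covering it):
  0 | 0--0-,0-0--,00---
  1 | ---01,0---1,0--0-,0-0--,00---
  2 | 0-0--,00---
  3 | 0---1,0-0--,00---
  4 | 0--0-,00---
  5 | ---01,0---1,0--0-,00---
  6 | -0110,00---
  7 | 0---1,00---
  8 | -1-0-,0--0-,0-0--
  9 | ---01,-1--1,-1-0-,0---1,0--0-,0-0--
  10 | 0-0--  (sole → essential)
  11 | -1--1,0---1,0-0--
  12 | -1-0-,0--0-
  13 | ---01,-1--1,-1-0-,0---1,0--0-
  15 | -1--1,0---1
  17 | ---01  (sole → essential)
  21 | ---01  (sole → essential)
  22 | -0110  (sole → essential)
  24 | -1-0-  (sole → essential)
  25 | ---01,-1--1,-1-0-
  27 | -1--1  (sole → essential)
  28 | -1-0-  (sole → essential)
  29 | ---01,-1--1,-1-0-
  31 | -1--1  (sole → essential)
Essential prime implicants: ---01, -0110, -1--1, -1-0-, 0-0--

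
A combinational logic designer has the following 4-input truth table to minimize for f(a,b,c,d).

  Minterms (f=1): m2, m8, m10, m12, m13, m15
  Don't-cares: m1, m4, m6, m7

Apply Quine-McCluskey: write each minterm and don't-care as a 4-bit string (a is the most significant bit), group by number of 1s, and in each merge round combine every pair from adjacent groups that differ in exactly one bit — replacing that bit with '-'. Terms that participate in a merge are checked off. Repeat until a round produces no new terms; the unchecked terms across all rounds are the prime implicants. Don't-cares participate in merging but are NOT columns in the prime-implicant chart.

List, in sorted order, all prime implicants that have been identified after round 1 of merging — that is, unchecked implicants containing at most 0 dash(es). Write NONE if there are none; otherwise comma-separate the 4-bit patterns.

0001

size-2^0 implicants → 0001  0010(✓)  0100(✓)  0110(✓)  0111(✓)  1000(✓)  1010(✓)  1100(✓)  1101(✓)  1111(✓)
size-2^1 implicants → -010  -100  -111  0-10  01-0  011-  1-00  10-0  11-1  110-
Unchecked terms (primes): -010, -100, -111, 0-10, 0001, 01-0, 011-, 1-00, 10-0, 11-1, 110-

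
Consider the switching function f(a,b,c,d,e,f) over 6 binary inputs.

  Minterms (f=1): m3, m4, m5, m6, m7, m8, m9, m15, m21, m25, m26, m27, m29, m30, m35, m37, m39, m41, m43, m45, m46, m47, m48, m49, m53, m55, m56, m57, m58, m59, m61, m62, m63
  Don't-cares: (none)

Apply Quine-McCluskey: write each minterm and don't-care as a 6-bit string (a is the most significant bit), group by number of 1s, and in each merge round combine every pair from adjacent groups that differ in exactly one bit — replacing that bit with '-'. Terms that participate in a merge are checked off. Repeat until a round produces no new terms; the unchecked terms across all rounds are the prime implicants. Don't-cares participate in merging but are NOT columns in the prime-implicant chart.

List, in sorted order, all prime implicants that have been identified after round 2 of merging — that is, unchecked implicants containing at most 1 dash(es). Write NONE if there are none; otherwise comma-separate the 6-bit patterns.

00100-

Round 0: 000011✓ 000100✓ 000101✓ 000110✓ 000111✓ 001000✓ 001001✓ 001111✓ 010101✓ 011001✓ 011010✓ 011011✓ 011101✓ 011110✓ 100011✓ 100101✓ 100111✓ 101001✓ 101011✓ 101101✓ 101110✓ 101111✓ 110000✓ 110001✓ 110101✓ 110111✓ 111000✓ 111001✓ 111010✓ 111011✓ 111101✓ 111110✓ 111111✓
Round 1: -00011✓ -00101✓ -00111✓ -01001✓ -01111✓ -10101✓ -11001✓ -11010✓ -11011✓ -11101✓ -11110✓ 0-0101✓ 0-1001✓ 00-111✓ 000-11✓ 0001-0✓ 0001-1✓ 00010-✓ 00011-✓ 00100- 01-101✓ 011-01✓ 011-10✓ 0110-1✓ 01101-✓ 1-0101✓ 1-0111✓ 1-1001✓ 1-1011✓ 1-1101✓ 1-1110✓ 1-1111✓ 10-011✓ 10-101✓ 10-111✓ 100-11✓ 1001-1✓ 101-01✓ 101-11✓ 1010-1✓ 1011-1✓ 10111-✓ 11-000✓ 11-001✓ 11-101✓ 11-111✓ 110-01✓ 11000-✓ 1101-1✓ 111-01✓ 111-10✓ 111-11✓ 1110-0✓ 1110-1✓ 11100-✓ 11101-✓ 1111-1✓ 11111-✓
Round 2: --0101 --1001 -0-111 -00-11 -001-1 -1-101 -11-01 -11-10 -110-1 -1101- 0001-- 1--101✓ 1--111✓ 1-01-1✓ 1-1-01✓ 1-1-11✓ 1-10-1✓ 1-11-1✓ 1-111- 10--11 10-1-1✓ 101--1✓ 11--01 11-00- 11-1-1✓ 111--1✓ 111-1- 1110--
Round 3: 1--1-1 1-1--1
PIs = {--0101, --1001, -0-111, -00-11, -001-1, -1-101, -11-01, -11-10, -110-1, -1101-, 0001--, 00100-, 1--1-1, 1-1--1, 1-111-, 10--11, 11--01, 11-00-, 111-1-, 1110--}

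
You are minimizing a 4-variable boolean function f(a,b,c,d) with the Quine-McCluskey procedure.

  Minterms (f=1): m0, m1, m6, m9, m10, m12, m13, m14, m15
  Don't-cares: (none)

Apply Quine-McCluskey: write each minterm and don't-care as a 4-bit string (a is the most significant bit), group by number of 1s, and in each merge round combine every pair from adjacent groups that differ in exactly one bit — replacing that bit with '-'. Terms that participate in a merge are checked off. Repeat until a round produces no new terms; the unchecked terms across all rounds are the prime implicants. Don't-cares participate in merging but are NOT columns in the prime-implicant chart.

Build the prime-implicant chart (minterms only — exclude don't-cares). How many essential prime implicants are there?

[col 0] 0000*, 0001*, 0110*, 1001*, 1010*, 1100*, 1101*, 1110*, 1111*
[col 1] -001, -110, 000-, 1-01, 1-10, 11-0*, 11-1*, 110-*, 111-*
[col 2] 11--
Prime implicants: -001, -110, 000-, 1-01, 1-10, 11--
PI chart (minterm → PIs covering it):
  0 | 000-  (sole → essential)
  1 | -001,000-
  6 | -110  (sole → essential)
  9 | -001,1-01
  10 | 1-10  (sole → essential)
  12 | 11--  (sole → essential)
  13 | 1-01,11--
  14 | -110,1-10,11--
  15 | 11--  (sole → essential)
Essential prime implicants: -110, 000-, 1-10, 11--

4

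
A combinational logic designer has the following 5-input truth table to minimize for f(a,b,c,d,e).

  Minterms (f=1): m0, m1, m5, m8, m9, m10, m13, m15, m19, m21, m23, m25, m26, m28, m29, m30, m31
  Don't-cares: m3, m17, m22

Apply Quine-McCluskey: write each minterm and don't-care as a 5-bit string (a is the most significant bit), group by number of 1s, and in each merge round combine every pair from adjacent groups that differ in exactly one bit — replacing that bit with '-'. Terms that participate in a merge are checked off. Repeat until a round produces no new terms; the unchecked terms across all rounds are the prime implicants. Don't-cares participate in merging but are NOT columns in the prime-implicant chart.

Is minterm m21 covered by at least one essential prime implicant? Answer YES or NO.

Round 0: 00000✓ 00001✓ 00011✓ 00101✓ 01000✓ 01001✓ 01010✓ 01101✓ 01111✓ 10001✓ 10011✓ 10101✓ 10110✓ 10111✓ 11001✓ 11010✓ 11100✓ 11101✓ 11110✓ 11111✓
Round 1: -0001✓ -0011✓ -0101✓ -1001✓ -1010 -1101✓ -1111✓ 0-000✓ 0-001✓ 0-101✓ 00-01✓ 000-1✓ 0000-✓ 01-01✓ 010-0 0100-✓ 011-1✓ 1-001✓ 1-101✓ 1-110✓ 1-111✓ 10-01✓ 10-11✓ 100-1✓ 101-1✓ 1011-✓ 11-01✓ 11-10 111-0✓ 111-1✓ 1110-✓ 1111-✓
Round 2: --001✓ --101✓ -0-01✓ -00-1 -1-01✓ -11-1 0--01✓ 0-00- 1--01✓ 1-1-1 1-11- 10--1 111--
Round 3: ---01
PIs = {---01, -00-1, -1010, -11-1, 0-00-, 010-0, 1-1-1, 1-11-, 10--1, 11-10, 111--}
Coverage chart:
  m0: 0-00- ←essential
  m1: ---01,-00-1,0-00-
  m5: ---01 ←essential
  m8: 0-00-,010-0
  m9: ---01,0-00-
  m10: -1010,010-0
  m13: ---01,-11-1
  m15: -11-1 ←essential
  m19: -00-1,10--1
  m21: ---01,1-1-1,10--1
  m23: 1-1-1,1-11-,10--1
  m25: ---01 ←essential
  m26: -1010,11-10
  m28: 111-- ←essential
  m29: ---01,-11-1,1-1-1,111--
  m30: 1-11-,11-10,111--
  m31: -11-1,1-1-1,1-11-,111--
Essential: ---01, -11-1, 0-00-, 111--

YES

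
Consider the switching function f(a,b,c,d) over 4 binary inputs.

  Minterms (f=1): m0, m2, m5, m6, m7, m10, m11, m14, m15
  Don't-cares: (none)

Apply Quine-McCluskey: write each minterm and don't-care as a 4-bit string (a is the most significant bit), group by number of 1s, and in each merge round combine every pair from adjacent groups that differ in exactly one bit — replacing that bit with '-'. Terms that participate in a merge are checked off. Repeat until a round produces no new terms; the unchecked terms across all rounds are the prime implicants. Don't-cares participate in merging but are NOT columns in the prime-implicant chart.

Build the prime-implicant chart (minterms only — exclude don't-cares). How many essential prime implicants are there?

Round 0: 0000✓ 0010✓ 0101✓ 0110✓ 0111✓ 1010✓ 1011✓ 1110✓ 1111✓
Round 1: -010✓ -110✓ -111✓ 0-10✓ 00-0 01-1 011-✓ 1-10✓ 1-11✓ 101-✓ 111-✓
Round 2: --10 -11- 1-1-
PIs = {--10, -11-, 00-0, 01-1, 1-1-}
Coverage chart:
  m0: 00-0 ←essential
  m2: --10,00-0
  m5: 01-1 ←essential
  m6: --10,-11-
  m7: -11-,01-1
  m10: --10,1-1-
  m11: 1-1- ←essential
  m14: --10,-11-,1-1-
  m15: -11-,1-1-
Essential: 00-0, 01-1, 1-1-

3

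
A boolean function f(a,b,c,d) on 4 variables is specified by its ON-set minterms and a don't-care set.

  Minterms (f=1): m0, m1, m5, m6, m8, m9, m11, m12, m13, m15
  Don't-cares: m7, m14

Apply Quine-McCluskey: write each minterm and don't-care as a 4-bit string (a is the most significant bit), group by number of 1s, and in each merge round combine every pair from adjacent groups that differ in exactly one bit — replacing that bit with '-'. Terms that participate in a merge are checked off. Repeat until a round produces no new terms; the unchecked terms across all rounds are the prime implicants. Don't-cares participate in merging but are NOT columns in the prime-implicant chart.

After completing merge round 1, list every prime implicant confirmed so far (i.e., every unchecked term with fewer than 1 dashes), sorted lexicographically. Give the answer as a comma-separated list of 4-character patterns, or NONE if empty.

size-2^0 implicants → 0000(✓)  0001(✓)  0101(✓)  0110(✓)  0111(✓)  1000(✓)  1001(✓)  1011(✓)  1100(✓)  1101(✓)  1110(✓)  1111(✓)
size-2^1 implicants → -000(✓)  -001(✓)  -101(✓)  -110(✓)  -111(✓)  0-01(✓)  000-(✓)  01-1(✓)  011-(✓)  1-00(✓)  1-01(✓)  1-11(✓)  10-1(✓)  100-(✓)  11-0(✓)  11-1(✓)  110-(✓)  111-(✓)
size-2^2 implicants → --01  -00-  -1-1  -11-  1--1  1-0-  11--
Unchecked terms (primes): --01, -00-, -1-1, -11-, 1--1, 1-0-, 11--

NONE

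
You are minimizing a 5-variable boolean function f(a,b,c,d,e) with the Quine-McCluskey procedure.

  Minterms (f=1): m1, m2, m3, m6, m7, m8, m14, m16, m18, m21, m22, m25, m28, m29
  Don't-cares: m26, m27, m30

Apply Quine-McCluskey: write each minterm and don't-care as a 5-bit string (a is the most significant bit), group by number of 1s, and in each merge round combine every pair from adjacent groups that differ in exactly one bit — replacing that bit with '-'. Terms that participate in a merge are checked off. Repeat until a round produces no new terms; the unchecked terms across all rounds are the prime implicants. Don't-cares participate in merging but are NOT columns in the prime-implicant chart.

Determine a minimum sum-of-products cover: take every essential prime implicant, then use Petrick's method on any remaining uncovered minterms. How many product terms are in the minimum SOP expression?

Round 0: 00001✓ 00010✓ 00011✓ 00110✓ 00111✓ 01000 01110✓ 10000✓ 10010✓ 10101✓ 10110✓ 11001✓ 11010✓ 11011✓ 11100✓ 11101✓ 11110✓
Round 1: -0010✓ -0110✓ -1110✓ 0-110✓ 00-10✓ 00-11✓ 000-1 0001-✓ 0011-✓ 1-010✓ 1-101 1-110✓ 10-10✓ 100-0 11-01 11-10✓ 110-1 1101- 111-0 1110-
Round 2: --110 -0-10 00-1- 1--10
PIs = {--110, -0-10, 00-1-, 000-1, 01000, 1--10, 1-101, 100-0, 11-01, 110-1, 1101-, 111-0, 1110-}
Coverage chart:
  m1: 000-1 ←essential
  m2: -0-10,00-1-
  m3: 00-1-,000-1
  m6: --110,-0-10,00-1-
  m7: 00-1- ←essential
  m8: 01000 ←essential
  m14: --110 ←essential
  m16: 100-0 ←essential
  m18: -0-10,1--10,100-0
  m21: 1-101 ←essential
  m22: --110,-0-10,1--10
  m25: 11-01,110-1
  m28: 111-0,1110-
  m29: 1-101,11-01,1110-
Essential: --110, 00-1-, 000-1, 01000, 1-101, 100-0
Petrick residual → 11-01, 111-0
Min cover (8 terms): cde' + a'b'd + a'b'c'e + a'bc'd'e' + acd'e + ab'c'e' + abd'e + abce'

8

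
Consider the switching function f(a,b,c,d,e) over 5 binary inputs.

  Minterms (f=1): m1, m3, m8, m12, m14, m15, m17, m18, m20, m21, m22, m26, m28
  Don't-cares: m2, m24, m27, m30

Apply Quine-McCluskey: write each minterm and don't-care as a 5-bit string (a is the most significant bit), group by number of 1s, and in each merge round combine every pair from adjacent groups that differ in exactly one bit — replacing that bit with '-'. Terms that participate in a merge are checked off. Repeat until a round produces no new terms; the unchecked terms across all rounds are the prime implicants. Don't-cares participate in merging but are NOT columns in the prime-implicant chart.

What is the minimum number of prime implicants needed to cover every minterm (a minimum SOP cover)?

6

[col 0] 00001*, 00010*, 00011*, 01000*, 01100*, 01110*, 01111*, 10001*, 10010*, 10100*, 10101*, 10110*, 11000*, 11010*, 11011*, 11100*, 11110*
[col 1] -0001, -0010, -1000*, -1100*, -1110*, 000-1, 0001-, 01-00*, 011-0*, 0111-, 1-010*, 1-100*, 1-110*, 10-01, 10-10*, 101-0*, 1010-, 11-00*, 11-10*, 110-0*, 1101-, 111-0*
[col 2] -1-00, -11-0, 1--10, 1-1-0, 11--0
Prime implicants: -0001, -0010, -1-00, -11-0, 000-1, 0001-, 0111-, 1--10, 1-1-0, 10-01, 1010-, 11--0, 1101-
PI chart (minterm → PIs covering it):
  1 | -0001,000-1
  3 | 000-1,0001-
  8 | -1-00  (sole → essential)
  12 | -1-00,-11-0
  14 | -11-0,0111-
  15 | 0111-  (sole → essential)
  17 | -0001,10-01
  18 | -0010,1--10
  20 | 1-1-0,1010-
  21 | 10-01,1010-
  22 | 1--10,1-1-0
  26 | 1--10,11--0,1101-
  28 | -1-00,-11-0,1-1-0,11--0
Essential prime implicants: -1-00, 0111-
Petrick residual → -0001, 000-1, 1--10, 1010-
Minimum SOP uses 6 PIs: b'c'd'e + bd'e' + a'b'c'e + a'bcd + ade' + ab'cd'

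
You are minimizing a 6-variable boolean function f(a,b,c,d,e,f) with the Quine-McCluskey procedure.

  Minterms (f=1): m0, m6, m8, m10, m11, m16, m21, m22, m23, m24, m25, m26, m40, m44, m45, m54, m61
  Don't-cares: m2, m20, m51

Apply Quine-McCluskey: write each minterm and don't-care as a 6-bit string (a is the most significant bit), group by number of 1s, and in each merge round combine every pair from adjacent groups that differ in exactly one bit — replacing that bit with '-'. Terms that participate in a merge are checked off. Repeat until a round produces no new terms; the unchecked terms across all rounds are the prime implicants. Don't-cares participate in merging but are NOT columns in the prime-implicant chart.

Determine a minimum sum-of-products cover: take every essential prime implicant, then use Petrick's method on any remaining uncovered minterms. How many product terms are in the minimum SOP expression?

9

size-2^0 implicants → 000000(✓)  000010(✓)  000110(✓)  001000(✓)  001010(✓)  001011(✓)  010000(✓)  010100(✓)  010101(✓)  010110(✓)  010111(✓)  011000(✓)  011001(✓)  011010(✓)  101000(✓)  101100(✓)  101101(✓)  110011  110110(✓)  111101(✓)
size-2^1 implicants → -01000  -10110  0-0000(✓)  0-0110  0-1000(✓)  0-1010(✓)  00-000(✓)  00-010(✓)  000-10  0000-0(✓)  0010-0(✓)  00101-  01-000(✓)  010-00  0101-0(✓)  0101-1(✓)  01010-(✓)  01011-(✓)  0110-0(✓)  01100-  1-1101  101-00  10110-
size-2^2 implicants → 0--000  0-10-0  00-0-0  0101--
Unchecked terms (primes): -01000, -10110, 0--000, 0-0110, 0-10-0, 00-0-0, 000-10, 00101-, 010-00, 0101--, 01100-, 1-1101, 101-00, 10110-, 110011
Minterm coverage:
  m0 ⊆ 0--000,00-0-0
  m6 ⊆ 0-0110,000-10
  m8 ⊆ -01000,0--000,0-10-0,00-0-0
  m10 ⊆ 0-10-0,00-0-0,00101-
  m11 ⊆ 00101- [E]
  m16 ⊆ 0--000,010-00
  m21 ⊆ 0101-- [E]
  m22 ⊆ -10110,0-0110,0101--
  m23 ⊆ 0101-- [E]
  m24 ⊆ 0--000,0-10-0,01100-
  m25 ⊆ 01100- [E]
  m26 ⊆ 0-10-0 [E]
  m40 ⊆ -01000,101-00
  m44 ⊆ 101-00,10110-
  m45 ⊆ 1-1101,10110-
  m54 ⊆ -10110 [E]
  m61 ⊆ 1-1101 [E]
E = {-10110, 0-10-0, 00101-, 0101--, 01100-, 1-1101}
Petrick residual → 0--000, 0-0110, 101-00
Cover = bc'def' + a'd'e'f' + a'c'def' + a'cd'f' + a'b'cd'e + a'bc'd + a'bcd'e' + acde'f + ab'ce'f'  |cover|=9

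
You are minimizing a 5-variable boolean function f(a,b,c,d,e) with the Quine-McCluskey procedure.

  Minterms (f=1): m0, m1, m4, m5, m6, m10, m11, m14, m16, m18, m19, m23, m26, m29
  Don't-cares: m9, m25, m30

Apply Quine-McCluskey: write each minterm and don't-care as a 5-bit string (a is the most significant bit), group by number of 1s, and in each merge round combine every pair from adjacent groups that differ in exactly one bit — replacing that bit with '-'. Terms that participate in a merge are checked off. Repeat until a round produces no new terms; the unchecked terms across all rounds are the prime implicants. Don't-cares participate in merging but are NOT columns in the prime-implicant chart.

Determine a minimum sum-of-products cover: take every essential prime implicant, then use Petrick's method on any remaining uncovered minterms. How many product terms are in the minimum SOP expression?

size-2^0 implicants → 00000(✓)  00001(✓)  00100(✓)  00101(✓)  00110(✓)  01001(✓)  01010(✓)  01011(✓)  01110(✓)  10000(✓)  10010(✓)  10011(✓)  10111(✓)  11001(✓)  11010(✓)  11101(✓)  11110(✓)
size-2^1 implicants → -0000  -1001  -1010(✓)  -1110(✓)  0-001  0-110  00-00(✓)  00-01(✓)  0000-(✓)  001-0  0010-(✓)  01-10(✓)  010-1  0101-  1-010  10-11  100-0  1001-  11-01  11-10(✓)
size-2^2 implicants → -1-10  00-0-
Unchecked terms (primes): -0000, -1-10, -1001, 0-001, 0-110, 00-0-, 001-0, 010-1, 0101-, 1-010, 10-11, 100-0, 1001-, 11-01
Minterm coverage:
  m0 ⊆ -0000,00-0-
  m1 ⊆ 0-001,00-0-
  m4 ⊆ 00-0-,001-0
  m5 ⊆ 00-0- [E]
  m6 ⊆ 0-110,001-0
  m10 ⊆ -1-10,0101-
  m11 ⊆ 010-1,0101-
  m14 ⊆ -1-10,0-110
  m16 ⊆ -0000,100-0
  m18 ⊆ 1-010,100-0,1001-
  m19 ⊆ 10-11,1001-
  m23 ⊆ 10-11 [E]
  m26 ⊆ -1-10,1-010
  m29 ⊆ 11-01 [E]
E = {00-0-, 10-11, 11-01}
Petrick residual → -0000, 0-110, 0101-, 1-010
Cover = b'c'd'e' + a'cde' + a'b'd' + a'bc'd + ac'de' + ab'de + abd'e  |cover|=7

7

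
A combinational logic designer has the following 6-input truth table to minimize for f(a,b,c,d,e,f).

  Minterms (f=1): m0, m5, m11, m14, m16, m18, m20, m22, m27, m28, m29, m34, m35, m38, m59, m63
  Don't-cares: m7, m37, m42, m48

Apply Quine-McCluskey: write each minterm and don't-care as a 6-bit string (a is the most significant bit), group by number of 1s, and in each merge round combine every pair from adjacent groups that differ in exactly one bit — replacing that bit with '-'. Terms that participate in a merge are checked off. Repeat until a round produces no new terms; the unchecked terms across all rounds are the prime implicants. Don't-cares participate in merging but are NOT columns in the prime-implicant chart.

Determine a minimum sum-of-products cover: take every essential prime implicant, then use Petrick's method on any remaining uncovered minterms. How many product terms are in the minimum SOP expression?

[col 0] 000000*, 000101*, 000111*, 001011*, 001110, 010000*, 010010*, 010100*, 010110*, 011011*, 011100*, 011101*, 100010*, 100011*, 100101*, 100110*, 101010*, 110000*, 111011*, 111111*
[col 1] -00101, -10000, -11011, 0-0000, 0-1011, 0001-1, 01-100, 010-00*, 010-10*, 0100-0*, 0101-0*, 01110-, 10-010, 100-10, 10001-, 111-11
[col 2] 010--0
Prime implicants: -00101, -10000, -11011, 0-0000, 0-1011, 0001-1, 001110, 01-100, 010--0, 01110-, 10-010, 100-10, 10001-, 111-11
PI chart (minterm → PIs covering it):
  0 | 0-0000  (sole → essential)
  5 | -00101,0001-1
  11 | 0-1011  (sole → essential)
  14 | 001110  (sole → essential)
  16 | -10000,0-0000,010--0
  18 | 010--0  (sole → essential)
  20 | 01-100,010--0
  22 | 010--0  (sole → essential)
  27 | -11011,0-1011
  28 | 01-100,01110-
  29 | 01110-  (sole → essential)
  34 | 10-010,100-10,10001-
  35 | 10001-  (sole → essential)
  38 | 100-10  (sole → essential)
  59 | -11011,111-11
  63 | 111-11  (sole → essential)
Essential prime implicants: 0-0000, 0-1011, 001110, 010--0, 01110-, 100-10, 10001-, 111-11
Petrick residual → -00101
Minimum SOP uses 9 PIs: b'c'de'f + a'c'd'e'f' + a'cd'ef + a'b'cdef' + a'bc'f' + a'bcde' + ab'c'ef' + ab'c'd'e + abcef

9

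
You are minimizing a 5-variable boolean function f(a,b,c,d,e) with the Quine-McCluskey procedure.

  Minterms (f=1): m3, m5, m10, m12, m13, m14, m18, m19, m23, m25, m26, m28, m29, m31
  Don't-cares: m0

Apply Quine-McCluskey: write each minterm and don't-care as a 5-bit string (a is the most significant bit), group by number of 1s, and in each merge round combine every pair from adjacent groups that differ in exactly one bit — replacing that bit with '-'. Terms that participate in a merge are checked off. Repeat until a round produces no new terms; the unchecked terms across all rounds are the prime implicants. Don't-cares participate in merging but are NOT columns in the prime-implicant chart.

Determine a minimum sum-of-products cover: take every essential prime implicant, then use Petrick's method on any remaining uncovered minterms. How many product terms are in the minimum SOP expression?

[col 0] 00000, 00011*, 00101*, 01010*, 01100*, 01101*, 01110*, 10010*, 10011*, 10111*, 11001*, 11010*, 11100*, 11101*, 11111*
[col 1] -0011, -1010, -1100*, -1101*, 0-101, 01-10, 011-0, 0110-*, 1-010, 1-111, 10-11, 1001-, 11-01, 111-1, 1110-*
[col 2] -110-
Prime implicants: -0011, -1010, -110-, 0-101, 00000, 01-10, 011-0, 1-010, 1-111, 10-11, 1001-, 11-01, 111-1
PI chart (minterm → PIs covering it):
  3 | -0011  (sole → essential)
  5 | 0-101  (sole → essential)
  10 | -1010,01-10
  12 | -110-,011-0
  13 | -110-,0-101
  14 | 01-10,011-0
  18 | 1-010,1001-
  19 | -0011,10-11,1001-
  23 | 1-111,10-11
  25 | 11-01  (sole → essential)
  26 | -1010,1-010
  28 | -110-  (sole → essential)
  29 | -110-,11-01,111-1
  31 | 1-111,111-1
Essential prime implicants: -0011, -110-, 0-101, 11-01
Petrick residual → 01-10, 1-010, 1-111
Minimum SOP uses 7 PIs: b'c'de + bcd' + a'cd'e + a'bde' + ac'de' + acde + abd'e

7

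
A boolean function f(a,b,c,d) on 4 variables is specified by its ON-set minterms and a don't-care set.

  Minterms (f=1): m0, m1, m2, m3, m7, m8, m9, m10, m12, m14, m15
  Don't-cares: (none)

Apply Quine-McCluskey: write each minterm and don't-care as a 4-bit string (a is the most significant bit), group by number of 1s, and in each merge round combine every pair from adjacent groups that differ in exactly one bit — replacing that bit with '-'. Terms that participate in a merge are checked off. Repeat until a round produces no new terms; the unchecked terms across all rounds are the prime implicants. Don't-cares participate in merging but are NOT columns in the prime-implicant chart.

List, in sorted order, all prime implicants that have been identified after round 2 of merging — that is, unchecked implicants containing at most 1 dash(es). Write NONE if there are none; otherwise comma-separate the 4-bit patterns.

-111, 0-11, 111-

size-2^0 implicants → 0000(✓)  0001(✓)  0010(✓)  0011(✓)  0111(✓)  1000(✓)  1001(✓)  1010(✓)  1100(✓)  1110(✓)  1111(✓)
size-2^1 implicants → -000(✓)  -001(✓)  -010(✓)  -111  0-11  00-0(✓)  00-1(✓)  000-(✓)  001-(✓)  1-00(✓)  1-10(✓)  10-0(✓)  100-(✓)  11-0(✓)  111-
size-2^2 implicants → -0-0  -00-  00--  1--0
Unchecked terms (primes): -0-0, -00-, -111, 0-11, 00--, 1--0, 111-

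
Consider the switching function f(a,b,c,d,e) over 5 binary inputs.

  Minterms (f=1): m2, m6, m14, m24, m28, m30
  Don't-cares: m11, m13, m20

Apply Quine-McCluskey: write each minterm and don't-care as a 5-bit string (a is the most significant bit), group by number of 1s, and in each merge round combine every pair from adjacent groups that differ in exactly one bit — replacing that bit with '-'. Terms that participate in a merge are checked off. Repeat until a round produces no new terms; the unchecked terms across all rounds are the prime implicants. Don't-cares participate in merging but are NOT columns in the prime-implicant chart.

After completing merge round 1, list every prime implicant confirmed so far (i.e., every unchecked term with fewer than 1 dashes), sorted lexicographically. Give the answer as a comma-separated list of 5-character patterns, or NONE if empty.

01011, 01101

Round 0: 00010✓ 00110✓ 01011 01101 01110✓ 10100✓ 11000✓ 11100✓ 11110✓
Round 1: -1110 0-110 00-10 1-100 11-00 111-0
PIs = {-1110, 0-110, 00-10, 01011, 01101, 1-100, 11-00, 111-0}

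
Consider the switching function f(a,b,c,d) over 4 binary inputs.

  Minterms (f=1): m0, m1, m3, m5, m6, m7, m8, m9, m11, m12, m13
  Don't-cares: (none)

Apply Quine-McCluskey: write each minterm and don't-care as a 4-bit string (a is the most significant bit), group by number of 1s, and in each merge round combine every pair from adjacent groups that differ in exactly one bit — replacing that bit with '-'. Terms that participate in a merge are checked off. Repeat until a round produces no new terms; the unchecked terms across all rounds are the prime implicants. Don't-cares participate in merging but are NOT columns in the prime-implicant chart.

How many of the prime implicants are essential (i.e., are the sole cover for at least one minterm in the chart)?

4

Round 0: 0000✓ 0001✓ 0011✓ 0101✓ 0110✓ 0111✓ 1000✓ 1001✓ 1011✓ 1100✓ 1101✓
Round 1: -000✓ -001✓ -011✓ -101✓ 0-01✓ 0-11✓ 00-1✓ 000-✓ 01-1✓ 011- 1-00✓ 1-01✓ 10-1✓ 100-✓ 110-✓
Round 2: --01 -0-1 -00- 0--1 1-0-
PIs = {--01, -0-1, -00-, 0--1, 011-, 1-0-}
Coverage chart:
  m0: -00- ←essential
  m1: --01,-0-1,-00-,0--1
  m3: -0-1,0--1
  m5: --01,0--1
  m6: 011- ←essential
  m7: 0--1,011-
  m8: -00-,1-0-
  m9: --01,-0-1,-00-,1-0-
  m11: -0-1 ←essential
  m12: 1-0- ←essential
  m13: --01,1-0-
Essential: -0-1, -00-, 011-, 1-0-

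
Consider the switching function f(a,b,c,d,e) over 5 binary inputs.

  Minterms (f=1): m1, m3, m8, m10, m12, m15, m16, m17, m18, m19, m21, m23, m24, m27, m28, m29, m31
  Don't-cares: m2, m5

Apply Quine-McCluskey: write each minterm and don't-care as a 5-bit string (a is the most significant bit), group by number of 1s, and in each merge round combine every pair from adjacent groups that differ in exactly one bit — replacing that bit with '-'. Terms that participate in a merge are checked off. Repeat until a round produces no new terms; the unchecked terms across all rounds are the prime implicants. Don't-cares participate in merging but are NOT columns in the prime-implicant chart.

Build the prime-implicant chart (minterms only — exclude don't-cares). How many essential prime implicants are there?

3

Round 0: 00001✓ 00010✓ 00011✓ 00101✓ 01000✓ 01010✓ 01100✓ 01111✓ 10000✓ 10001✓ 10010✓ 10011✓ 10101✓ 10111✓ 11000✓ 11011✓ 11100✓ 11101✓ 11111✓
Round 1: -0001✓ -0010✓ -0011✓ -0101✓ -1000✓ -1100✓ -1111 0-010 00-01✓ 000-1✓ 0001-✓ 01-00✓ 010-0 1-000 1-011✓ 1-101✓ 1-111✓ 10-01✓ 10-11✓ 100-0✓ 100-1✓ 1000-✓ 1001-✓ 101-1✓ 11-00✓ 11-11✓ 111-1✓ 1110-
Round 2: -0-01 -00-1 -001- -1-00 1--11 1-1-1 10--1 100--
PIs = {-0-01, -00-1, -001-, -1-00, -1111, 0-010, 010-0, 1--11, 1-000, 1-1-1, 10--1, 100--, 1110-}
Coverage chart:
  m1: -0-01,-00-1
  m3: -00-1,-001-
  m8: -1-00,010-0
  m10: 0-010,010-0
  m12: -1-00 ←essential
  m15: -1111 ←essential
  m16: 1-000,100--
  m17: -0-01,-00-1,10--1,100--
  m18: -001-,100--
  m19: -00-1,-001-,1--11,10--1,100--
  m21: -0-01,1-1-1,10--1
  m23: 1--11,1-1-1,10--1
  m24: -1-00,1-000
  m27: 1--11 ←essential
  m28: -1-00,1110-
  m29: 1-1-1,1110-
  m31: -1111,1--11,1-1-1
Essential: -1-00, -1111, 1--11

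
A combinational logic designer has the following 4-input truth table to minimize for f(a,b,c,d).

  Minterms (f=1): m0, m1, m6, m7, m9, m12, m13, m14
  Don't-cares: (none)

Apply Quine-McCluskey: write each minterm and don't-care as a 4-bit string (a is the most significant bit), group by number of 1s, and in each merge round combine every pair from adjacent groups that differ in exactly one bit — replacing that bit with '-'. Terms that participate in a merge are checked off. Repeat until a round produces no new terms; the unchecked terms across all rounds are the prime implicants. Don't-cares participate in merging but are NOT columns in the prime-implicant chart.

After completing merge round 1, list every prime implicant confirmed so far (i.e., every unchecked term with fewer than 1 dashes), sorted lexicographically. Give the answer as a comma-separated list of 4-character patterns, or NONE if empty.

size-2^0 implicants → 0000(✓)  0001(✓)  0110(✓)  0111(✓)  1001(✓)  1100(✓)  1101(✓)  1110(✓)
size-2^1 implicants → -001  -110  000-  011-  1-01  11-0  110-
Unchecked terms (primes): -001, -110, 000-, 011-, 1-01, 11-0, 110-

NONE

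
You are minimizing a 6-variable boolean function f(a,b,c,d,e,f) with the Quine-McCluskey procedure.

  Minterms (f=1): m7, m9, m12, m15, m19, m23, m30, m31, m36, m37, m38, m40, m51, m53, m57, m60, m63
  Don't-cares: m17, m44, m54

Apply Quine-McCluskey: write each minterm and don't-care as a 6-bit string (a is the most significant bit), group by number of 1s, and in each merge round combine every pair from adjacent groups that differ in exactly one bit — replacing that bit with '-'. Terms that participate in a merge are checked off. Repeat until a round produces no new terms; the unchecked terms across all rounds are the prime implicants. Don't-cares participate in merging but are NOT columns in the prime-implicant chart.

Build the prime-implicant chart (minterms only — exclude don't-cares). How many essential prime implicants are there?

10

[col 0] 000111*, 001001, 001100*, 001111*, 010001*, 010011*, 010111*, 011110*, 011111*, 100100*, 100101*, 100110*, 101000*, 101100*, 110011*, 110101*, 110110*, 111001, 111100*, 111111*
[col 1] -01100, -10011, -11111, 0-0111*, 0-1111*, 00-111*, 01-111*, 010-11, 0100-1, 01111-, 1-0101, 1-0110, 1-1100, 10-100, 1001-0, 10010-, 101-00
[col 2] 0--111
Prime implicants: -01100, -10011, -11111, 0--111, 001001, 010-11, 0100-1, 01111-, 1-0101, 1-0110, 1-1100, 10-100, 1001-0, 10010-, 101-00, 111001
PI chart (minterm → PIs covering it):
  7 | 0--111  (sole → essential)
  9 | 001001  (sole → essential)
  12 | -01100  (sole → essential)
  15 | 0--111  (sole → essential)
  19 | -10011,010-11,0100-1
  23 | 0--111,010-11
  30 | 01111-  (sole → essential)
  31 | -11111,0--111,01111-
  36 | 10-100,1001-0,10010-
  37 | 1-0101,10010-
  38 | 1-0110,1001-0
  40 | 101-00  (sole → essential)
  51 | -10011  (sole → essential)
  53 | 1-0101  (sole → essential)
  57 | 111001  (sole → essential)
  60 | 1-1100  (sole → essential)
  63 | -11111  (sole → essential)
Essential prime implicants: -01100, -10011, -11111, 0--111, 001001, 01111-, 1-0101, 1-1100, 101-00, 111001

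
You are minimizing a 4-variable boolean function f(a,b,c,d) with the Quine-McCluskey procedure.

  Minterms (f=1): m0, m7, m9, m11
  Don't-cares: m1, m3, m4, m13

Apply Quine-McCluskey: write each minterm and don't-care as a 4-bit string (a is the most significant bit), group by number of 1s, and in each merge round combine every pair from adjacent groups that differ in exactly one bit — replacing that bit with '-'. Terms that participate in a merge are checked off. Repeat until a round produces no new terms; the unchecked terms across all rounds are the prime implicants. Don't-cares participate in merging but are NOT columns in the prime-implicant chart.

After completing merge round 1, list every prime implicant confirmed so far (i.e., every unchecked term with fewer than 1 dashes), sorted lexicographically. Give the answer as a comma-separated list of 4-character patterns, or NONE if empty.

[col 0] 0000*, 0001*, 0011*, 0100*, 0111*, 1001*, 1011*, 1101*
[col 1] -001*, -011*, 0-00, 0-11, 00-1*, 000-, 1-01, 10-1*
[col 2] -0-1
Prime implicants: -0-1, 0-00, 0-11, 000-, 1-01

NONE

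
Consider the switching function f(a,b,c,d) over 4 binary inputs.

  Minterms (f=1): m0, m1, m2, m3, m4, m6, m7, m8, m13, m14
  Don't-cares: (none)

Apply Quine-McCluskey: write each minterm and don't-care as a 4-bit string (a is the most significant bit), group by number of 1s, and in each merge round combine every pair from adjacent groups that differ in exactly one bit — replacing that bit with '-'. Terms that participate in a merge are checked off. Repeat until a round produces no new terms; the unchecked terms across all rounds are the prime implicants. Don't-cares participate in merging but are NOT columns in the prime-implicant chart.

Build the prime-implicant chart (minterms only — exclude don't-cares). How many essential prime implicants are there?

size-2^0 implicants → 0000(✓)  0001(✓)  0010(✓)  0011(✓)  0100(✓)  0110(✓)  0111(✓)  1000(✓)  1101  1110(✓)
size-2^1 implicants → -000  -110  0-00(✓)  0-10(✓)  0-11(✓)  00-0(✓)  00-1(✓)  000-(✓)  001-(✓)  01-0(✓)  011-(✓)
size-2^2 implicants → 0--0  0-1-  00--
Unchecked terms (primes): -000, -110, 0--0, 0-1-, 00--, 1101
Minterm coverage:
  m0 ⊆ -000,0--0,00--
  m1 ⊆ 00-- [E]
  m2 ⊆ 0--0,0-1-,00--
  m3 ⊆ 0-1-,00--
  m4 ⊆ 0--0 [E]
  m6 ⊆ -110,0--0,0-1-
  m7 ⊆ 0-1- [E]
  m8 ⊆ -000 [E]
  m13 ⊆ 1101 [E]
  m14 ⊆ -110 [E]
E = {-000, -110, 0--0, 0-1-, 00--, 1101}

6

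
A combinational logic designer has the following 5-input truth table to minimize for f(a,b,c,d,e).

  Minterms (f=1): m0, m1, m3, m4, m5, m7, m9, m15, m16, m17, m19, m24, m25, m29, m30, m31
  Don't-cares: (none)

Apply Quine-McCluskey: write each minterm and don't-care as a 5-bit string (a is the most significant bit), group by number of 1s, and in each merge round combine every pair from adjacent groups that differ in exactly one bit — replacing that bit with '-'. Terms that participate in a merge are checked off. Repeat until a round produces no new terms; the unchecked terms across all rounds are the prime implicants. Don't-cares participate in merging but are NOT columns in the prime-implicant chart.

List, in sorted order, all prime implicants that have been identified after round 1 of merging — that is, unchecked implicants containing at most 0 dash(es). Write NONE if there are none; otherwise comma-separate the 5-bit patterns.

NONE

[col 0] 00000*, 00001*, 00011*, 00100*, 00101*, 00111*, 01001*, 01111*, 10000*, 10001*, 10011*, 11000*, 11001*, 11101*, 11110*, 11111*
[col 1] -0000*, -0001*, -0011*, -1001*, -1111, 0-001*, 0-111, 00-00*, 00-01*, 00-11*, 000-1*, 0000-*, 001-1*, 0010-*, 1-000*, 1-001*, 100-1*, 1000-*, 11-01, 1100-*, 111-1, 1111-
[col 2] --001, -00-1, -000-, 00--1, 00-0-, 1-00-
Prime implicants: --001, -00-1, -000-, -1111, 0-111, 00--1, 00-0-, 1-00-, 11-01, 111-1, 1111-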